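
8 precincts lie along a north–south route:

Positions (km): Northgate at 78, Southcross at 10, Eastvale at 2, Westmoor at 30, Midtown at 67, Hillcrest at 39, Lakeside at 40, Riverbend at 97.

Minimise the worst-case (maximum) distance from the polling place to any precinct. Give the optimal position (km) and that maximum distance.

location 49.5, max distance 47.5

The 1-center on a line is the midpoint of the two extreme points: leftmost at 2, rightmost at 97.
Optimal location = (2 + 97)/2 = 49.5; maximum distance = (97 − 2)/2 = 47.5.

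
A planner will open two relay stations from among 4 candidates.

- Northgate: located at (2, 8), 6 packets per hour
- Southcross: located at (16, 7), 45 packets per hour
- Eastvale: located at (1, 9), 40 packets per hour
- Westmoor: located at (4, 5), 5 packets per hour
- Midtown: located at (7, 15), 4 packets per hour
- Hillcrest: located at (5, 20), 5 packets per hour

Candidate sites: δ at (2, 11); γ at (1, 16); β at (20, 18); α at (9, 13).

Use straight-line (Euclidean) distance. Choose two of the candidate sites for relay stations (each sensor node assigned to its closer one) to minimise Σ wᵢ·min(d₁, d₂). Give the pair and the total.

{δ, α}, total 605.6

Evaluate every pair (each demand assigned to the nearer of the two):
  {δ, α}: total = 605.6
  {δ, β}: total = 738.8
  {γ, α}: total = 830.0
  {δ, γ}: total = 846.9
  {β, α}: total = 923.1
  {γ, β}: total = 964.7
Best pair: {δ, α} with total 605.6.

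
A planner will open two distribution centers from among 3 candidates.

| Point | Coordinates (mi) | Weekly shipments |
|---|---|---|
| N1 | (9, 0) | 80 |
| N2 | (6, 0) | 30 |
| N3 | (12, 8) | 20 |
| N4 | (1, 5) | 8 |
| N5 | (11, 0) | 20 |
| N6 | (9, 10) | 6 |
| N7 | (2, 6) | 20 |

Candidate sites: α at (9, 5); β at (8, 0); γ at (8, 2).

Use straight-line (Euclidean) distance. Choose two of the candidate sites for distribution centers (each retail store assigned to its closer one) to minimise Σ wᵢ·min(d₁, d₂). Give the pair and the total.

{α, β}, total 520.3

Evaluate every pair (each demand assigned to the nearer of the two):
  {α, β}: total = 520.3
  {β, γ}: total = 597.7
  {α, γ}: total = 653.0
Best pair: {α, β} with total 520.3.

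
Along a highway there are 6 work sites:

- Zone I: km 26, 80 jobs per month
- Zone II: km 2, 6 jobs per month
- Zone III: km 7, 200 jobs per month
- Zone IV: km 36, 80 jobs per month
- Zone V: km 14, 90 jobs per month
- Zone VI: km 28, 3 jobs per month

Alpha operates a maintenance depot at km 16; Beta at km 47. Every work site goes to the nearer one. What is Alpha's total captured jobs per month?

The indifferent point is the midpoint (16+47)/2 = 31.5; work sites left of it (closer to Alpha at 16) go to Alpha, those right go to Beta.
  Zone II at 2 (w=6) → Alpha
  Zone III at 7 (w=200) → Alpha
  Zone V at 14 (w=90) → Alpha
  Zone I at 26 (w=80) → Alpha
  Zone VI at 28 (w=3) → Alpha
  Zone IV at 36 (w=80) → Beta
Alpha captures 379; Beta captures 80.

379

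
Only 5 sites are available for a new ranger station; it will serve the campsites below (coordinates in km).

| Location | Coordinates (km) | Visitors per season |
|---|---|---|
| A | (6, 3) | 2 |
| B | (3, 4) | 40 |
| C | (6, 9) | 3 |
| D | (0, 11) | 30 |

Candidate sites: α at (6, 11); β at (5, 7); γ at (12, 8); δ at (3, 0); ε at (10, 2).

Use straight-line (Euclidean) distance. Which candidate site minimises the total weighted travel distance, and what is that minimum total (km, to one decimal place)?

β, total 351.3 km

Total weighted distance at each candidate:
  α (6, 11): total = 506.6
  β (5, 7): total = 351.3
  γ (12, 8): total = 798.9
  δ (3, 0): total = 539.0
  ε (10, 2): total = 727.2
Minimum is at β with total 351.3 km.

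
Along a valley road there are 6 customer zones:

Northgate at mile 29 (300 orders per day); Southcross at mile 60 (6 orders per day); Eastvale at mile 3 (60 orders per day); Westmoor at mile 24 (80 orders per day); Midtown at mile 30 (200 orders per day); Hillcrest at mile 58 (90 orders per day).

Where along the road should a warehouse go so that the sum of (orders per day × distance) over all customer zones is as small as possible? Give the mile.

x = 29

For a sum of weighted absolute distances on a line, the optimum is the weighted median (not the mean). Total weight W = 736; half-weight = 368.
Sort by position and accumulate weight:
  mile 3 (Eastvale, w=60) → cum 60
  mile 24 (Westmoor, w=80) → cum 140
  mile 29 (Northgate, w=300) → cum 440  ≥ 368 → median here
  mile 30 (Midtown, w=200) → cum 640
  mile 58 (Hillcrest, w=90) → cum 730
  mile 60 (Southcross, w=6) → cum 736
Optimal location: mile 29.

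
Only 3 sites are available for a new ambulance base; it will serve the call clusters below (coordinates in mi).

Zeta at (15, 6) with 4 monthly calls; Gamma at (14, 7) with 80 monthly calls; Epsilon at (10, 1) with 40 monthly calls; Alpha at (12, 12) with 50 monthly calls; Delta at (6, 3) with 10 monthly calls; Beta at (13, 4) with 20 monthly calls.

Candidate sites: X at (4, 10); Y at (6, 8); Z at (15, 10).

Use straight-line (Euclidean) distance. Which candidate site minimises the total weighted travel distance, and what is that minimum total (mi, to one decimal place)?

Total weighted distance at each candidate:
  X (4, 10): total = 2016.2
  Y (6, 8): total = 1576.1
  Z (15, 10): total = 1101.6
Minimum is at Z with total 1101.6 mi.

Z, total 1101.6 mi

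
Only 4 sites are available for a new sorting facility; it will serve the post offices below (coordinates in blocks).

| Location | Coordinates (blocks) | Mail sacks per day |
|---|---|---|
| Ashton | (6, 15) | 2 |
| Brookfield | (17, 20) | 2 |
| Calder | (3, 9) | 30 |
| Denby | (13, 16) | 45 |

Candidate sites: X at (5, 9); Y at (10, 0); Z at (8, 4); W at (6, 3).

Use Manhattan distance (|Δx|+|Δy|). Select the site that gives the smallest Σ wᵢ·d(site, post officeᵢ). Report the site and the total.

X, total 795 blocks

Total weighted distance at each candidate:
  X (5, 9): total = 795
  Y (10, 0): total = 1427
  Z (8, 4): total = 1141
  W (6, 3): total = 1250
Minimum is at X with total 795 blocks.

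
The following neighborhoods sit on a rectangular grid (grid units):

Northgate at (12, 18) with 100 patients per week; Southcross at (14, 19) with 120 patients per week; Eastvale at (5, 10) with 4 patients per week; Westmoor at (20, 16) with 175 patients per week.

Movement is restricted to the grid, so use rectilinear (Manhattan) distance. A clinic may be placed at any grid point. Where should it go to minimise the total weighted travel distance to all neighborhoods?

(14, 18)

Manhattan distance separates: Σwᵢ(|x−xᵢ|+|y−yᵢ|) = Σwᵢ|x−xᵢ| + Σwᵢ|y−yᵢ|, so x and y are optimised independently as 1-D weighted medians.
Total weight W = 399; half = 199.5.
x-coordinate, sorted with cumulative weight:
  x=5 (Eastvale, w=4) cum 4
  x=12 (Northgate, w=100) cum 104
  x=14 (Southcross, w=120) cum 224  ← median
  x=20 (Westmoor, w=175) cum 399
⇒ x* = 14
y-coordinate, sorted with cumulative weight:
  y=10 (Eastvale, w=4) cum 4
  y=16 (Westmoor, w=175) cum 179
  y=18 (Northgate, w=100) cum 279  ← median
  y=19 (Southcross, w=120) cum 399
⇒ y* = 18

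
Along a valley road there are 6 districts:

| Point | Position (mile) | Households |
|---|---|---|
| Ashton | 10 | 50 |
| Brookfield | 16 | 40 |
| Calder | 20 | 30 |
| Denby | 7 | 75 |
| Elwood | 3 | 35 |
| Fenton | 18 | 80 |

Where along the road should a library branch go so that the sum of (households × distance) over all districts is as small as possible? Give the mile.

x = 10

For a sum of weighted absolute distances on a line, the optimum is the weighted median (not the mean). Total weight W = 310; half-weight = 155.
Sort by position and accumulate weight:
  mile 3 (Elwood, w=35) → cum 35
  mile 7 (Denby, w=75) → cum 110
  mile 10 (Ashton, w=50) → cum 160  ≥ 155 → median here
  mile 16 (Brookfield, w=40) → cum 200
  mile 18 (Fenton, w=80) → cum 280
  mile 20 (Calder, w=30) → cum 310
Optimal location: mile 10.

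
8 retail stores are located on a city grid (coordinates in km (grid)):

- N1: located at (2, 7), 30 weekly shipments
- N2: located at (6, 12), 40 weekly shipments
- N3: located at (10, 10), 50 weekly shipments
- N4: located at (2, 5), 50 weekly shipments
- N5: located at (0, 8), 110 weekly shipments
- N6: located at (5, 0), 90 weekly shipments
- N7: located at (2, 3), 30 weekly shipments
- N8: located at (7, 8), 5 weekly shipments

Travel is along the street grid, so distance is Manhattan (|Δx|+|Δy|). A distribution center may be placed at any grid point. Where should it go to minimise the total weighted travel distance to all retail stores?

(2, 8)

Manhattan distance separates: Σwᵢ(|x−xᵢ|+|y−yᵢ|) = Σwᵢ|x−xᵢ| + Σwᵢ|y−yᵢ|, so x and y are optimised independently as 1-D weighted medians.
Total weight W = 405; half = 202.5.
x-coordinate, sorted with cumulative weight:
  x=0 (N5, w=110) cum 110
  x=2 (N1, w=30) cum 140
  x=2 (N4, w=50) cum 190
  x=2 (N7, w=30) cum 220  ← median
  x=5 (N6, w=90) cum 310
  x=6 (N2, w=40) cum 350
  x=7 (N8, w=5) cum 355
  x=10 (N3, w=50) cum 405
⇒ x* = 2
y-coordinate, sorted with cumulative weight:
  y=0 (N6, w=90) cum 90
  y=3 (N7, w=30) cum 120
  y=5 (N4, w=50) cum 170
  y=7 (N1, w=30) cum 200
  y=8 (N5, w=110) cum 310  ← median
  y=8 (N8, w=5) cum 315
  y=10 (N3, w=50) cum 365
  y=12 (N2, w=40) cum 405
⇒ y* = 8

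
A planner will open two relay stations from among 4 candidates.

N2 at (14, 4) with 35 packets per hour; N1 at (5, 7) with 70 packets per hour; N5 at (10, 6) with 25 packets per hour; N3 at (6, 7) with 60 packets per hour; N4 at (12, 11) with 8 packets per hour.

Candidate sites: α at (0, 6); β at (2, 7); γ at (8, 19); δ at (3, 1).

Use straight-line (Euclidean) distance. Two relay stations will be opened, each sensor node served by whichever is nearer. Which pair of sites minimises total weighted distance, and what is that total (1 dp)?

Evaluate every pair (each demand assigned to the nearer of the two):
  {β, δ}: total = 1136.8
  {β, γ}: total = 1156.0
  {α, β}: total = 1170.6
  {α, δ}: total = 1440.0
  {γ, δ}: total = 1530.9
  {α, γ}: total = 1538.4
Best pair: {β, δ} with total 1136.8.

{β, δ}, total 1136.8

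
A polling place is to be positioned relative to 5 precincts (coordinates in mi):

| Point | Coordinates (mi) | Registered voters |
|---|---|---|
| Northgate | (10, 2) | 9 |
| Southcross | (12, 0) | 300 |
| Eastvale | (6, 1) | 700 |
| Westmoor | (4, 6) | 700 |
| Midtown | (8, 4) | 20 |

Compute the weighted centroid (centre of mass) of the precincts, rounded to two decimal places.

The minimiser of Σwᵢ‖p−pᵢ‖² is the weighted centroid p* = (Σwᵢpᵢ)/(Σwᵢ).
Σwᵢ = 1729.
Σwᵢxᵢ = 9·10 + 300·12 + 700·6 + 700·4 + 20·8 = 10850.
Σwᵢyᵢ = 9·2 + 300·0 + 700·1 + 700·6 + 20·4 = 4998.
x* = 10850/1729 = 6.28, y* = 4998/1729 = 2.89.

(6.28, 2.89)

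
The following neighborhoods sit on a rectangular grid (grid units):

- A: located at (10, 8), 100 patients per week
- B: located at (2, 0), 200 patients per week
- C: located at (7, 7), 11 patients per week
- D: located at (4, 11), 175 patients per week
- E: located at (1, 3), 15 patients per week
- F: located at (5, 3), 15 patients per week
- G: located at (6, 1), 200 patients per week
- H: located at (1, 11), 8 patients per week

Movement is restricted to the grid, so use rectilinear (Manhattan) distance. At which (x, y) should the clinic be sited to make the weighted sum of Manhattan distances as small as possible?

(4, 1)

Manhattan distance separates: Σwᵢ(|x−xᵢ|+|y−yᵢ|) = Σwᵢ|x−xᵢ| + Σwᵢ|y−yᵢ|, so x and y are optimised independently as 1-D weighted medians.
Total weight W = 724; half = 362.
x-coordinate, sorted with cumulative weight:
  x=1 (E, w=15) cum 15
  x=1 (H, w=8) cum 23
  x=2 (B, w=200) cum 223
  x=4 (D, w=175) cum 398  ← median
  x=5 (F, w=15) cum 413
  x=6 (G, w=200) cum 613
  x=7 (C, w=11) cum 624
  x=10 (A, w=100) cum 724
⇒ x* = 4
y-coordinate, sorted with cumulative weight:
  y=0 (B, w=200) cum 200
  y=1 (G, w=200) cum 400  ← median
  y=3 (E, w=15) cum 415
  y=3 (F, w=15) cum 430
  y=7 (C, w=11) cum 441
  y=8 (A, w=100) cum 541
  y=11 (D, w=175) cum 716
  y=11 (H, w=8) cum 724
⇒ y* = 1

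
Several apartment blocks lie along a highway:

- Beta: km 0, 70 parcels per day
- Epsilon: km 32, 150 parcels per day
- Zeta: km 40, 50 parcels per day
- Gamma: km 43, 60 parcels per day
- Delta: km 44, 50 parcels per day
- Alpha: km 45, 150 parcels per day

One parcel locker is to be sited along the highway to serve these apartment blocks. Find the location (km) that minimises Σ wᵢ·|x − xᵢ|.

For a sum of weighted absolute distances on a line, the optimum is the weighted median (not the mean). Total weight W = 530; half-weight = 265.
Sort by position and accumulate weight:
  km 0 (Beta, w=70) → cum 70
  km 32 (Epsilon, w=150) → cum 220
  km 40 (Zeta, w=50) → cum 270  ≥ 265 → median here
  km 43 (Gamma, w=60) → cum 330
  km 44 (Delta, w=50) → cum 380
  km 45 (Alpha, w=150) → cum 530
Optimal location: km 40.

x = 40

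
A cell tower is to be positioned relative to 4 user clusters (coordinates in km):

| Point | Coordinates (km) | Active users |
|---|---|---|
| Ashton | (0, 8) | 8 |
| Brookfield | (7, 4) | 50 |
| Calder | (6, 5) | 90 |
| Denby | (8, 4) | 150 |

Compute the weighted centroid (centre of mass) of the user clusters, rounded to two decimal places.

The minimiser of Σwᵢ‖p−pᵢ‖² is the weighted centroid p* = (Σwᵢpᵢ)/(Σwᵢ).
Σwᵢ = 298.
Σwᵢxᵢ = 8·0 + 50·7 + 90·6 + 150·8 = 2090.
Σwᵢyᵢ = 8·8 + 50·4 + 90·5 + 150·4 = 1314.
x* = 2090/298 = 7.01, y* = 1314/298 = 4.41.

(7.01, 4.41)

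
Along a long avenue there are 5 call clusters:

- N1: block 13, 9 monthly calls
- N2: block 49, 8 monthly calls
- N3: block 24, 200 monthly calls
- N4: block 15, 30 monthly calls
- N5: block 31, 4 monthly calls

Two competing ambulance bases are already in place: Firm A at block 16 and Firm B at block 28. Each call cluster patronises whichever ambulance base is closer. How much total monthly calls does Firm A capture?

The indifferent point is the midpoint (16+28)/2 = 22; call clusters left of it (closer to Firm A at 16) go to Firm A, those right go to Firm B.
  N1 at 13 (w=9) → Firm A
  N4 at 15 (w=30) → Firm A
  N3 at 24 (w=200) → Firm B
  N5 at 31 (w=4) → Firm B
  N2 at 49 (w=8) → Firm B
Firm A captures 39; Firm B captures 212.

39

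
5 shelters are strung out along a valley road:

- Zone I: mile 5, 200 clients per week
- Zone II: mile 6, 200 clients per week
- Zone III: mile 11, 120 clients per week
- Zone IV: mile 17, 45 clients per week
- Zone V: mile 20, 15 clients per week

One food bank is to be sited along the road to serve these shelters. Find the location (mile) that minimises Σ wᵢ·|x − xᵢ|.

For a sum of weighted absolute distances on a line, the optimum is the weighted median (not the mean). Total weight W = 580; half-weight = 290.
Sort by position and accumulate weight:
  mile 5 (Zone I, w=200) → cum 200
  mile 6 (Zone II, w=200) → cum 400  ≥ 290 → median here
  mile 11 (Zone III, w=120) → cum 520
  mile 17 (Zone IV, w=45) → cum 565
  mile 20 (Zone V, w=15) → cum 580
Optimal location: mile 6.

x = 6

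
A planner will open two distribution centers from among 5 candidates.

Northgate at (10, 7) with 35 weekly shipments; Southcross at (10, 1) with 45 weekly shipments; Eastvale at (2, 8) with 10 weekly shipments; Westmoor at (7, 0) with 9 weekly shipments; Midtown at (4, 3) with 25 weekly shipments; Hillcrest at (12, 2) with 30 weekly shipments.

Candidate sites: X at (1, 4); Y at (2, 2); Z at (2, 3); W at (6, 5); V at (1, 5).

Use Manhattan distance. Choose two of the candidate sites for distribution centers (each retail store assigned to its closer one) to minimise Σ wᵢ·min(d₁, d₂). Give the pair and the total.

Evaluate every pair (each demand assigned to the nearer of the two):
  {Z, W}: total = 994
  {Y, W}: total = 1029
  {W, V}: total = 1034
  {X, W}: total = 1044
  {Y, V}: total = 1268
  {Y, Z}: total = 1288
  {X, Y}: total = 1313
  {Z, V}: total = 1327
  {X, Z}: total = 1372
  {X, V}: total = 1545
Best pair: {Z, W} with total 994.

{Z, W}, total 994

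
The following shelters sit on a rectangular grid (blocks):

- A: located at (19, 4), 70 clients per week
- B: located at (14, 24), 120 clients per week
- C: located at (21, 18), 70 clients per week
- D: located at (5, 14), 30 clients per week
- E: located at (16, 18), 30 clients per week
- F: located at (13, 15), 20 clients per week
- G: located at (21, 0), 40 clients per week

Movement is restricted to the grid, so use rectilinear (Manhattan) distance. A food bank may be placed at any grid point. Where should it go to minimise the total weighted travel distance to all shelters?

Manhattan distance separates: Σwᵢ(|x−xᵢ|+|y−yᵢ|) = Σwᵢ|x−xᵢ| + Σwᵢ|y−yᵢ|, so x and y are optimised independently as 1-D weighted medians.
Total weight W = 380; half = 190.
x-coordinate, sorted with cumulative weight:
  x=5 (D, w=30) cum 30
  x=13 (F, w=20) cum 50
  x=14 (B, w=120) cum 170
  x=16 (E, w=30) cum 200  ← median
  x=19 (A, w=70) cum 270
  x=21 (C, w=70) cum 340
  x=21 (G, w=40) cum 380
⇒ x* = 16
y-coordinate, sorted with cumulative weight:
  y=0 (G, w=40) cum 40
  y=4 (A, w=70) cum 110
  y=14 (D, w=30) cum 140
  y=15 (F, w=20) cum 160
  y=18 (C, w=70) cum 230  ← median
  y=18 (E, w=30) cum 260
  y=24 (B, w=120) cum 380
⇒ y* = 18

(16, 18)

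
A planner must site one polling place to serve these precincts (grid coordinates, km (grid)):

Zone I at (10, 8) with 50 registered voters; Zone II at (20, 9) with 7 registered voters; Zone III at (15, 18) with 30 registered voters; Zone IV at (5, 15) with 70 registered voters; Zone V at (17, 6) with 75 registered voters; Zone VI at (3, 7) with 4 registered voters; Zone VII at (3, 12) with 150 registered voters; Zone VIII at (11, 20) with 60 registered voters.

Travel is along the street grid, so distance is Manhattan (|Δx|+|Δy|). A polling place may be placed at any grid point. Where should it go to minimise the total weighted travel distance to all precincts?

Manhattan distance separates: Σwᵢ(|x−xᵢ|+|y−yᵢ|) = Σwᵢ|x−xᵢ| + Σwᵢ|y−yᵢ|, so x and y are optimised independently as 1-D weighted medians.
Total weight W = 446; half = 223.
x-coordinate, sorted with cumulative weight:
  x=3 (Zone VI, w=4) cum 4
  x=3 (Zone VII, w=150) cum 154
  x=5 (Zone IV, w=70) cum 224  ← median
  x=10 (Zone I, w=50) cum 274
  x=11 (Zone VIII, w=60) cum 334
  x=15 (Zone III, w=30) cum 364
  x=17 (Zone V, w=75) cum 439
  x=20 (Zone II, w=7) cum 446
⇒ x* = 5
y-coordinate, sorted with cumulative weight:
  y=6 (Zone V, w=75) cum 75
  y=7 (Zone VI, w=4) cum 79
  y=8 (Zone I, w=50) cum 129
  y=9 (Zone II, w=7) cum 136
  y=12 (Zone VII, w=150) cum 286  ← median
  y=15 (Zone IV, w=70) cum 356
  y=18 (Zone III, w=30) cum 386
  y=20 (Zone VIII, w=60) cum 446
⇒ y* = 12

(5, 12)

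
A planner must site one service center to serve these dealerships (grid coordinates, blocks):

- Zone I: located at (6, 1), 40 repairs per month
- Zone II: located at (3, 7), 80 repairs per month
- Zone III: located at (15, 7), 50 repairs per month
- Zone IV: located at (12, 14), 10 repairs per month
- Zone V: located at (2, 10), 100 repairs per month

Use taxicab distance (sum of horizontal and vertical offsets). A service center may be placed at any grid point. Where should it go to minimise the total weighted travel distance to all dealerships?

Manhattan distance separates: Σwᵢ(|x−xᵢ|+|y−yᵢ|) = Σwᵢ|x−xᵢ| + Σwᵢ|y−yᵢ|, so x and y are optimised independently as 1-D weighted medians.
Total weight W = 280; half = 140.
x-coordinate, sorted with cumulative weight:
  x=2 (Zone V, w=100) cum 100
  x=3 (Zone II, w=80) cum 180  ← median
  x=6 (Zone I, w=40) cum 220
  x=12 (Zone IV, w=10) cum 230
  x=15 (Zone III, w=50) cum 280
⇒ x* = 3
y-coordinate, sorted with cumulative weight:
  y=1 (Zone I, w=40) cum 40
  y=7 (Zone II, w=80) cum 120
  y=7 (Zone III, w=50) cum 170  ← median
  y=10 (Zone V, w=100) cum 270
  y=14 (Zone IV, w=10) cum 280
⇒ y* = 7

(3, 7)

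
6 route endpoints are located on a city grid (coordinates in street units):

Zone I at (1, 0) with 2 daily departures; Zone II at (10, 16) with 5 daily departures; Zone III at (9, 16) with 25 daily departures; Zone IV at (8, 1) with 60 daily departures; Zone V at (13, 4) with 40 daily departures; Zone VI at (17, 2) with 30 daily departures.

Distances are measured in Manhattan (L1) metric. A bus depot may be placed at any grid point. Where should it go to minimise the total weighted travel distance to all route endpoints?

Manhattan distance separates: Σwᵢ(|x−xᵢ|+|y−yᵢ|) = Σwᵢ|x−xᵢ| + Σwᵢ|y−yᵢ|, so x and y are optimised independently as 1-D weighted medians.
Total weight W = 162; half = 81.
x-coordinate, sorted with cumulative weight:
  x=1 (Zone I, w=2) cum 2
  x=8 (Zone IV, w=60) cum 62
  x=9 (Zone III, w=25) cum 87  ← median
  x=10 (Zone II, w=5) cum 92
  x=13 (Zone V, w=40) cum 132
  x=17 (Zone VI, w=30) cum 162
⇒ x* = 9
y-coordinate, sorted with cumulative weight:
  y=0 (Zone I, w=2) cum 2
  y=1 (Zone IV, w=60) cum 62
  y=2 (Zone VI, w=30) cum 92  ← median
  y=4 (Zone V, w=40) cum 132
  y=16 (Zone II, w=5) cum 137
  y=16 (Zone III, w=25) cum 162
⇒ y* = 2

(9, 2)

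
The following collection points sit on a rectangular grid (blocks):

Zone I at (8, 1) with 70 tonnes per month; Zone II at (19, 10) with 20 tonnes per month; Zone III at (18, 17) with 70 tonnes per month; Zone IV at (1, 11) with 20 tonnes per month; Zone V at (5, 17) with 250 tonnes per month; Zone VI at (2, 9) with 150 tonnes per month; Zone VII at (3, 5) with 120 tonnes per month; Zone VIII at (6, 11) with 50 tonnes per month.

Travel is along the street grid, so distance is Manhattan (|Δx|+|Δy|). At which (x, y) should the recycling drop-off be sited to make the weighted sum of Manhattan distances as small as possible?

(5, 11)

Manhattan distance separates: Σwᵢ(|x−xᵢ|+|y−yᵢ|) = Σwᵢ|x−xᵢ| + Σwᵢ|y−yᵢ|, so x and y are optimised independently as 1-D weighted medians.
Total weight W = 750; half = 375.
x-coordinate, sorted with cumulative weight:
  x=1 (Zone IV, w=20) cum 20
  x=2 (Zone VI, w=150) cum 170
  x=3 (Zone VII, w=120) cum 290
  x=5 (Zone V, w=250) cum 540  ← median
  x=6 (Zone VIII, w=50) cum 590
  x=8 (Zone I, w=70) cum 660
  x=18 (Zone III, w=70) cum 730
  x=19 (Zone II, w=20) cum 750
⇒ x* = 5
y-coordinate, sorted with cumulative weight:
  y=1 (Zone I, w=70) cum 70
  y=5 (Zone VII, w=120) cum 190
  y=9 (Zone VI, w=150) cum 340
  y=10 (Zone II, w=20) cum 360
  y=11 (Zone IV, w=20) cum 380  ← median
  y=11 (Zone VIII, w=50) cum 430
  y=17 (Zone III, w=70) cum 500
  y=17 (Zone V, w=250) cum 750
⇒ y* = 11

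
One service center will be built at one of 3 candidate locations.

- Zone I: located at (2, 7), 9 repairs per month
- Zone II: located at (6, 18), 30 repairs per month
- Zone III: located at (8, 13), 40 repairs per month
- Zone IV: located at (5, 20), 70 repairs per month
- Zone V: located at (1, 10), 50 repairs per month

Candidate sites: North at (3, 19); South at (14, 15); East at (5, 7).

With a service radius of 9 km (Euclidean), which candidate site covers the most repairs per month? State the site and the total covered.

Coverage radius r = 9 km; a point is covered iff (Δx)²+(Δy)² ≤ 9² = 81.
  North (3, 19): covers {Zone II, Zone III, Zone IV} → 140
  South (14, 15): covers {Zone II, Zone III} → 70
  East (5, 7): covers {Zone I, Zone III, Zone V} → 99
Maximum coverage at North: 140 repairs per month.

North, covering 140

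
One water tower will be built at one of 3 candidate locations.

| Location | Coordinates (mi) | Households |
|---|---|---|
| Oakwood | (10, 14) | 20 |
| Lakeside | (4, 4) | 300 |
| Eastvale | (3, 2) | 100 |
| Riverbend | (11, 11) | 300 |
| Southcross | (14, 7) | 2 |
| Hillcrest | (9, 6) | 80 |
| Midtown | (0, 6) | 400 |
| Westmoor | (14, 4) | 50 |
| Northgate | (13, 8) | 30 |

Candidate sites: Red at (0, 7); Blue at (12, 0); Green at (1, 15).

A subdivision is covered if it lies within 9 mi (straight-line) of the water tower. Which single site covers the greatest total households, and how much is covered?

Coverage radius r = 9 mi; a point is covered iff (Δx)²+(Δy)² ≤ 9² = 81.
  Red (0, 7): covers {Lakeside, Eastvale, Midtown} → 800
  Blue (12, 0): covers {Lakeside, Southcross, Hillcrest, Westmoor, Northgate} → 462
  Green (1, 15): covers {none} → 0
Maximum coverage at Red: 800 households.

Red, covering 800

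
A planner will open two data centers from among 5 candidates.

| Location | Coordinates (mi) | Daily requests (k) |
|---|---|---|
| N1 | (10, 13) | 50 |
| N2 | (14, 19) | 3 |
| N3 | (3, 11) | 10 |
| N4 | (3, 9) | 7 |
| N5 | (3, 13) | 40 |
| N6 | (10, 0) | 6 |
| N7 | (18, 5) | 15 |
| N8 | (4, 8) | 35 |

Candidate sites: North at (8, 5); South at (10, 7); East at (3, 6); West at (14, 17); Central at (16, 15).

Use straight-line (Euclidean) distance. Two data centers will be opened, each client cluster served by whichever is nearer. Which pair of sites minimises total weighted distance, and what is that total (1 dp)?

Evaluate every pair (each demand assigned to the nearer of the two):
  {South, East}: total = 932.9
  {East, West}: total = 963.2
  {East, Central}: total = 967.2
  {North, East}: total = 1069.6
  {North, West}: total = 1146.4
  {North, South}: total = 1160.7
  {South, West}: total = 1167.8
  {North, Central}: total = 1187.2
  {South, Central}: total = 1192.4
  {West, Central}: total = 1698.3
Best pair: {South, East} with total 932.9.

{South, East}, total 932.9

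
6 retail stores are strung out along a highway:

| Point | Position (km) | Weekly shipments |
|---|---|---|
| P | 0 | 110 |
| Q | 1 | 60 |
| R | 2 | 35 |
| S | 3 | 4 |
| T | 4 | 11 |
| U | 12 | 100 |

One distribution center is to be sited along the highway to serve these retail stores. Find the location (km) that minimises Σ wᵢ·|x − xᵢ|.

For a sum of weighted absolute distances on a line, the optimum is the weighted median (not the mean). Total weight W = 320; half-weight = 160.
Sort by position and accumulate weight:
  km 0 (P, w=110) → cum 110
  km 1 (Q, w=60) → cum 170  ≥ 160 → median here
  km 2 (R, w=35) → cum 205
  km 3 (S, w=4) → cum 209
  km 4 (T, w=11) → cum 220
  km 12 (U, w=100) → cum 320
Optimal location: km 1.

x = 1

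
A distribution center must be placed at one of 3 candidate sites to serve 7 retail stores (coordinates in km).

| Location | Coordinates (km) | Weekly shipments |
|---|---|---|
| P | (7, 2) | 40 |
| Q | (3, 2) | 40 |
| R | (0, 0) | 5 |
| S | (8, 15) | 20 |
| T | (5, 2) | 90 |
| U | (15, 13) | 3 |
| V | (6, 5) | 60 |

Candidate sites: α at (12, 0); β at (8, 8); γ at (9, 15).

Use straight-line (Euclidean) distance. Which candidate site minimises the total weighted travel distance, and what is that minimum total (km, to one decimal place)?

Total weighted distance at each candidate:
  α (12, 0): total = 2118.5
  β (8, 8): total = 1598.2
  γ (9, 15): total = 3075.8
Minimum is at β with total 1598.2 km.

β, total 1598.2 km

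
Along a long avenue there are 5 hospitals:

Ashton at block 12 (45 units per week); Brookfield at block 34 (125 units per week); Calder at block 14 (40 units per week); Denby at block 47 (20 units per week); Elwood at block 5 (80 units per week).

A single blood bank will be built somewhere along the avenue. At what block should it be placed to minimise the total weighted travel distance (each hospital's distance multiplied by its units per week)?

x = 14

For a sum of weighted absolute distances on a line, the optimum is the weighted median (not the mean). Total weight W = 310; half-weight = 155.
Sort by position and accumulate weight:
  block 5 (Elwood, w=80) → cum 80
  block 12 (Ashton, w=45) → cum 125
  block 14 (Calder, w=40) → cum 165  ≥ 155 → median here
  block 34 (Brookfield, w=125) → cum 290
  block 47 (Denby, w=20) → cum 310
Optimal location: block 14.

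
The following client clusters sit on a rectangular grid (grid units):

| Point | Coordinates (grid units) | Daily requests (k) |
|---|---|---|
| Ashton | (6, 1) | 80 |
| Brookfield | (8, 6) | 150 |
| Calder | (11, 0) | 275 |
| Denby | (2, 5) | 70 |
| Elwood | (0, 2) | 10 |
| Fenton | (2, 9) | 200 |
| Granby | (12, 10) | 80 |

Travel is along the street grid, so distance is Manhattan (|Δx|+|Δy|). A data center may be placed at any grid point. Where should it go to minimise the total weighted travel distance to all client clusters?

(8, 5)

Manhattan distance separates: Σwᵢ(|x−xᵢ|+|y−yᵢ|) = Σwᵢ|x−xᵢ| + Σwᵢ|y−yᵢ|, so x and y are optimised independently as 1-D weighted medians.
Total weight W = 865; half = 432.5.
x-coordinate, sorted with cumulative weight:
  x=0 (Elwood, w=10) cum 10
  x=2 (Denby, w=70) cum 80
  x=2 (Fenton, w=200) cum 280
  x=6 (Ashton, w=80) cum 360
  x=8 (Brookfield, w=150) cum 510  ← median
  x=11 (Calder, w=275) cum 785
  x=12 (Granby, w=80) cum 865
⇒ x* = 8
y-coordinate, sorted with cumulative weight:
  y=0 (Calder, w=275) cum 275
  y=1 (Ashton, w=80) cum 355
  y=2 (Elwood, w=10) cum 365
  y=5 (Denby, w=70) cum 435  ← median
  y=6 (Brookfield, w=150) cum 585
  y=9 (Fenton, w=200) cum 785
  y=10 (Granby, w=80) cum 865
⇒ y* = 5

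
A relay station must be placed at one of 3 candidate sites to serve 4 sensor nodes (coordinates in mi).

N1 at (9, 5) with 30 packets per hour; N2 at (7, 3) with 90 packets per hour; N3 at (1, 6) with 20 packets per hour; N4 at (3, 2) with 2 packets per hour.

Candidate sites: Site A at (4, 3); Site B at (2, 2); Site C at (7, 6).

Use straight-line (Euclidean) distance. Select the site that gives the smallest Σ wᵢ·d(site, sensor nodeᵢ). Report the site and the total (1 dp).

Site C, total 468.4 mi

Total weighted distance at each candidate:
  Site A (4, 3): total = 519.2
  Site B (2, 2): total = 771.8
  Site C (7, 6): total = 468.4
Minimum is at Site C with total 468.4 mi.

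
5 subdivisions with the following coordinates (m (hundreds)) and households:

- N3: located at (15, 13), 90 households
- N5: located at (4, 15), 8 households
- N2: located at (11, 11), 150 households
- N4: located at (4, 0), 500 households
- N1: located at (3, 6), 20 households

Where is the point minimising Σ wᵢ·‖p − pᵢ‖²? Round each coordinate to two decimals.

The minimiser of Σwᵢ‖p−pᵢ‖² is the weighted centroid p* = (Σwᵢpᵢ)/(Σwᵢ).
Σwᵢ = 768.
Σwᵢxᵢ = 90·15 + 8·4 + 150·11 + 500·4 + 20·3 = 5092.
Σwᵢyᵢ = 90·13 + 8·15 + 150·11 + 500·0 + 20·6 = 3060.
x* = 5092/768 = 6.63, y* = 3060/768 = 3.98.

(6.63, 3.98)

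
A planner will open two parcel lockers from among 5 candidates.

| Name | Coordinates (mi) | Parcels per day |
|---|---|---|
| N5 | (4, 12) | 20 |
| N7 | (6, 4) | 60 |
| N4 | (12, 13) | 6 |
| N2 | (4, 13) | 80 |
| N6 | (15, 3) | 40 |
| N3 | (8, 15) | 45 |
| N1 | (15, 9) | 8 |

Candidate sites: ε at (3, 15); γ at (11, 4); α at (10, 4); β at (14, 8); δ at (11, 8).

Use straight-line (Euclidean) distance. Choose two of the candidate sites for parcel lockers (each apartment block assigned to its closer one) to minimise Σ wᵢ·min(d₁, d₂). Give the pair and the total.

Evaluate every pair (each demand assigned to the nearer of the two):
  {ε, α}: total = 1023.0
  {ε, γ}: total = 1037.6
  {ε, δ}: total = 1171.0
  {ε, β}: total = 1251.4
  {α, δ}: total = 1699.7
  {γ, δ}: total = 1720.6
  {β, δ}: total = 1822.2
  {α, β}: total = 1967.8
  {γ, β}: total = 2030.5
  {γ, α}: total = 2078.9
Best pair: {ε, α} with total 1023.0.

{ε, α}, total 1023.0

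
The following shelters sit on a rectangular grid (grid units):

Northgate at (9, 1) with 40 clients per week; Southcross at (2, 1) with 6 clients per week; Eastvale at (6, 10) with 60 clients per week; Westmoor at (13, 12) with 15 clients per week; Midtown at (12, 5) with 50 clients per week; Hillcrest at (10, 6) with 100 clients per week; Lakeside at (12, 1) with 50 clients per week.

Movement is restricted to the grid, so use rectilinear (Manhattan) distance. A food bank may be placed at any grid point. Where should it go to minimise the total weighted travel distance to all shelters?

(10, 6)

Manhattan distance separates: Σwᵢ(|x−xᵢ|+|y−yᵢ|) = Σwᵢ|x−xᵢ| + Σwᵢ|y−yᵢ|, so x and y are optimised independently as 1-D weighted medians.
Total weight W = 321; half = 160.5.
x-coordinate, sorted with cumulative weight:
  x=2 (Southcross, w=6) cum 6
  x=6 (Eastvale, w=60) cum 66
  x=9 (Northgate, w=40) cum 106
  x=10 (Hillcrest, w=100) cum 206  ← median
  x=12 (Midtown, w=50) cum 256
  x=12 (Lakeside, w=50) cum 306
  x=13 (Westmoor, w=15) cum 321
⇒ x* = 10
y-coordinate, sorted with cumulative weight:
  y=1 (Northgate, w=40) cum 40
  y=1 (Southcross, w=6) cum 46
  y=1 (Lakeside, w=50) cum 96
  y=5 (Midtown, w=50) cum 146
  y=6 (Hillcrest, w=100) cum 246  ← median
  y=10 (Eastvale, w=60) cum 306
  y=12 (Westmoor, w=15) cum 321
⇒ y* = 6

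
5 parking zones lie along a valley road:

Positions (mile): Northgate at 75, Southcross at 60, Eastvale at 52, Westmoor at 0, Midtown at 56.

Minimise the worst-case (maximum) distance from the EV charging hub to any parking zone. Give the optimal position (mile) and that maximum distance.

location 37.5, max distance 37.5

The 1-center on a line is the midpoint of the two extreme points: leftmost at 0, rightmost at 75.
Optimal location = (0 + 75)/2 = 37.5; maximum distance = (75 − 0)/2 = 37.5.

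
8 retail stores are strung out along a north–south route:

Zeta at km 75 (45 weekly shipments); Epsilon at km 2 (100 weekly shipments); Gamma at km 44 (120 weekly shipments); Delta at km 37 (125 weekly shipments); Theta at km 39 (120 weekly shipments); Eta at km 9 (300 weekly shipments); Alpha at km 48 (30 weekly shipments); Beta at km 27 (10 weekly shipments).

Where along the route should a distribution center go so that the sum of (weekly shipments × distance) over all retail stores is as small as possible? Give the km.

x = 37

For a sum of weighted absolute distances on a line, the optimum is the weighted median (not the mean). Total weight W = 850; half-weight = 425.
Sort by position and accumulate weight:
  km 2 (Epsilon, w=100) → cum 100
  km 9 (Eta, w=300) → cum 400
  km 27 (Beta, w=10) → cum 410
  km 37 (Delta, w=125) → cum 535  ≥ 425 → median here
  km 39 (Theta, w=120) → cum 655
  km 44 (Gamma, w=120) → cum 775
  km 48 (Alpha, w=30) → cum 805
  km 75 (Zeta, w=45) → cum 850
Optimal location: km 37.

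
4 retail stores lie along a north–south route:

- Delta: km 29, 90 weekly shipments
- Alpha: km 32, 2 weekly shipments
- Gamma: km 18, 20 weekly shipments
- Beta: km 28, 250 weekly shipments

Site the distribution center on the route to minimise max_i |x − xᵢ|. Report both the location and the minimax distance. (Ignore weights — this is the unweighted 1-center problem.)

The 1-center on a line is the midpoint of the two extreme points: leftmost at 18, rightmost at 32.
Optimal location = (18 + 32)/2 = 25; maximum distance = (32 − 18)/2 = 7.

location 25, max distance 7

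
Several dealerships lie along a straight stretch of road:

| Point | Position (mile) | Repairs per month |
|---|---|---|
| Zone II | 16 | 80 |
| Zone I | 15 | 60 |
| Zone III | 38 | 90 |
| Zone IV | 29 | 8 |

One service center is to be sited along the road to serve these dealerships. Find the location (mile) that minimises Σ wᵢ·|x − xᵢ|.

For a sum of weighted absolute distances on a line, the optimum is the weighted median (not the mean). Total weight W = 238; half-weight = 119.
Sort by position and accumulate weight:
  mile 15 (Zone I, w=60) → cum 60
  mile 16 (Zone II, w=80) → cum 140  ≥ 119 → median here
  mile 29 (Zone IV, w=8) → cum 148
  mile 38 (Zone III, w=90) → cum 238
Optimal location: mile 16.

x = 16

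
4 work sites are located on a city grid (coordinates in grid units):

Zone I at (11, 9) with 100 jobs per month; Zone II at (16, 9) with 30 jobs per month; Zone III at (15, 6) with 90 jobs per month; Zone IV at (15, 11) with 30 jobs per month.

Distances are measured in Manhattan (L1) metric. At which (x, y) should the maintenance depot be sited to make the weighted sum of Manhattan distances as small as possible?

Manhattan distance separates: Σwᵢ(|x−xᵢ|+|y−yᵢ|) = Σwᵢ|x−xᵢ| + Σwᵢ|y−yᵢ|, so x and y are optimised independently as 1-D weighted medians.
Total weight W = 250; half = 125.
x-coordinate, sorted with cumulative weight:
  x=11 (Zone I, w=100) cum 100
  x=15 (Zone III, w=90) cum 190  ← median
  x=15 (Zone IV, w=30) cum 220
  x=16 (Zone II, w=30) cum 250
⇒ x* = 15
y-coordinate, sorted with cumulative weight:
  y=6 (Zone III, w=90) cum 90
  y=9 (Zone I, w=100) cum 190  ← median
  y=9 (Zone II, w=30) cum 220
  y=11 (Zone IV, w=30) cum 250
⇒ y* = 9

(15, 9)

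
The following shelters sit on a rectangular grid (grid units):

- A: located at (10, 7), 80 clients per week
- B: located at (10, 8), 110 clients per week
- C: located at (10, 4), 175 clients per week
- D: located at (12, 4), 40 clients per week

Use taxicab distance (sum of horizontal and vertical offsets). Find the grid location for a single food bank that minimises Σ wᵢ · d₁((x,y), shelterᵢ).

Manhattan distance separates: Σwᵢ(|x−xᵢ|+|y−yᵢ|) = Σwᵢ|x−xᵢ| + Σwᵢ|y−yᵢ|, so x and y are optimised independently as 1-D weighted medians.
Total weight W = 405; half = 202.5.
x-coordinate, sorted with cumulative weight:
  x=10 (A, w=80) cum 80
  x=10 (B, w=110) cum 190
  x=10 (C, w=175) cum 365  ← median
  x=12 (D, w=40) cum 405
⇒ x* = 10
y-coordinate, sorted with cumulative weight:
  y=4 (C, w=175) cum 175
  y=4 (D, w=40) cum 215  ← median
  y=7 (A, w=80) cum 295
  y=8 (B, w=110) cum 405
⇒ y* = 4

(10, 4)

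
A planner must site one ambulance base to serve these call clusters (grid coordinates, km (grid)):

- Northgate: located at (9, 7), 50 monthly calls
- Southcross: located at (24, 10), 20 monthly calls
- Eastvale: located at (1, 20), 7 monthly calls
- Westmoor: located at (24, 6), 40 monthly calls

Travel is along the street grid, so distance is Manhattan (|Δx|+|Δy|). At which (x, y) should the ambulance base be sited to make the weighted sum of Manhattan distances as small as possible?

Manhattan distance separates: Σwᵢ(|x−xᵢ|+|y−yᵢ|) = Σwᵢ|x−xᵢ| + Σwᵢ|y−yᵢ|, so x and y are optimised independently as 1-D weighted medians.
Total weight W = 117; half = 58.5.
x-coordinate, sorted with cumulative weight:
  x=1 (Eastvale, w=7) cum 7
  x=9 (Northgate, w=50) cum 57
  x=24 (Southcross, w=20) cum 77  ← median
  x=24 (Westmoor, w=40) cum 117
⇒ x* = 24
y-coordinate, sorted with cumulative weight:
  y=6 (Westmoor, w=40) cum 40
  y=7 (Northgate, w=50) cum 90  ← median
  y=10 (Southcross, w=20) cum 110
  y=20 (Eastvale, w=7) cum 117
⇒ y* = 7

(24, 7)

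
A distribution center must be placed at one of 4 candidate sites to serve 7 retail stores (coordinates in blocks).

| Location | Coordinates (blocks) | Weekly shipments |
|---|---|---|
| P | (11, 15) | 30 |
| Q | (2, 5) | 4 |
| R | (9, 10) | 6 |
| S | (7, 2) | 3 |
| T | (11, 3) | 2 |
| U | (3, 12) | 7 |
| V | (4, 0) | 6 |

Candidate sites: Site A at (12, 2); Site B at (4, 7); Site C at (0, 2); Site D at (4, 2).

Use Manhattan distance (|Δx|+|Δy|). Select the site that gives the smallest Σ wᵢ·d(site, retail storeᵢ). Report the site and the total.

Site B, total 644 blocks

Total weighted distance at each candidate:
  Site A (12, 2): total = 750
  Site B (4, 7): total = 644
  Site C (0, 2): total = 1014
  Site D (4, 2): total = 812
Minimum is at Site B with total 644 blocks.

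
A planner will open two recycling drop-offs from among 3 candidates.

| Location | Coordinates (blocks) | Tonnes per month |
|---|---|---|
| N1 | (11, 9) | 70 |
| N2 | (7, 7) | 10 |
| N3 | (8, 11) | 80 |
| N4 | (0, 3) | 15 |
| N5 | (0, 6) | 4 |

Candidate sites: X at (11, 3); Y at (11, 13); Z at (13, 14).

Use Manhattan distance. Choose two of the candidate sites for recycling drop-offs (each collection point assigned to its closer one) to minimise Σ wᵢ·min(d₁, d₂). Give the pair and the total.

Evaluate every pair (each demand assigned to the nearer of the two):
  {X, Y}: total = 981
  {Y, Z}: total = 1167
  {X, Z}: total = 1361
Best pair: {X, Y} with total 981.

{X, Y}, total 981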